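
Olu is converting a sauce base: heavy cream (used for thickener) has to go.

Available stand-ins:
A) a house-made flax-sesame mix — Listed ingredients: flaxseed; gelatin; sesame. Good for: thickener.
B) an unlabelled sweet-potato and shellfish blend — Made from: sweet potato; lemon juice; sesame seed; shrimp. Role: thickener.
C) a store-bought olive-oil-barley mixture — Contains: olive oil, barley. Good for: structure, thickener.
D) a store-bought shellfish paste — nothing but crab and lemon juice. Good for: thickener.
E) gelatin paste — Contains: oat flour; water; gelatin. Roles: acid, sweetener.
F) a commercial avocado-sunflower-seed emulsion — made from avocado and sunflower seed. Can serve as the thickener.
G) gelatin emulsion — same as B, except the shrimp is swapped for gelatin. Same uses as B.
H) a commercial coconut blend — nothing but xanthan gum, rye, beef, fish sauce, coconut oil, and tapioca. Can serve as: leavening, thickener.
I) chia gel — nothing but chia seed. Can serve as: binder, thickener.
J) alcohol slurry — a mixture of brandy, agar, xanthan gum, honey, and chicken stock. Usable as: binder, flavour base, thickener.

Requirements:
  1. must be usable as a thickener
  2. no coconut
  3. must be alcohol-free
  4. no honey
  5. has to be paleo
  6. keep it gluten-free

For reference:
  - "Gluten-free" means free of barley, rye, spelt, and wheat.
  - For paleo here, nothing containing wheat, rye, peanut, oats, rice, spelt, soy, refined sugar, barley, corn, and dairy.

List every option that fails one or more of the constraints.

C, E, H, J

A: every rule checks out — valid
B: works as a thickener, no alcohol, paleo — OK
C: has barley, so not gluten-free; has barley, so not paleo — no
D: every rule checks out — keep
E: not usable as a thickener; has oat flour, so not paleo — out
F: nothing on the exclusion list — keep
G: gelatin and sesame seed etc. — none of it excluded — valid
H: has rye, so not gluten-free; has rye, so not paleo (and 1 more) — no
I: only chia seed; none excluded — OK
J: has honey, so not honey-free; has brandy, so not alcohol-free — no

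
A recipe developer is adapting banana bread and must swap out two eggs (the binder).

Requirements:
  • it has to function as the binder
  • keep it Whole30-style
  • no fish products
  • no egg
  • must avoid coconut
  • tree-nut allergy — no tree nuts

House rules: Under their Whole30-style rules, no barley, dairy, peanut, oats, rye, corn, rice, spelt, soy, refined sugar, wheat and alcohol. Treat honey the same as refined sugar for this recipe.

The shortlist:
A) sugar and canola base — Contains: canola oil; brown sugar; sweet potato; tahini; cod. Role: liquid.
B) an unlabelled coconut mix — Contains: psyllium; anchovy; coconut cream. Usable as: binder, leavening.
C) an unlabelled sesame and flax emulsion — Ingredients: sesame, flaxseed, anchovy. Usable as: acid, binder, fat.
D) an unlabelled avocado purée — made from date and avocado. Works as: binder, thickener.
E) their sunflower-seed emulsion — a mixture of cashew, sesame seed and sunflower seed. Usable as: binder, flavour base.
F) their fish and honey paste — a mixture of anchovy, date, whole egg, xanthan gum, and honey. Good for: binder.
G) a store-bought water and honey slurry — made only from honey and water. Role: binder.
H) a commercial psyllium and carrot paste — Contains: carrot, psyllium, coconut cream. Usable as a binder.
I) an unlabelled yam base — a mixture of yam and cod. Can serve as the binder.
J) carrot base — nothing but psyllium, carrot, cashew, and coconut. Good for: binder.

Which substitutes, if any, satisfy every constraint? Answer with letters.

A: not usable as a binder; has brown sugar, so not Whole30-style (and 1 more) — reject
B: has coconut cream, so not coconut-free; has anchovy, so not fish-free — no
C: has anchovy, so not fish-free — no
D: nothing on the exclusion list — OK
E: has cashew, so not tree-nut-free — no
F: has honey, so not Whole30-style; has anchovy, so not fish-free (and 1 more) — out
G: has honey, so not Whole30-style — reject
H: has coconut cream, so not coconut-free — reject
I: has cod, so not fish-free — reject
J: has coconut, so not coconut-free; has cashew, so not tree-nut-free — reject

D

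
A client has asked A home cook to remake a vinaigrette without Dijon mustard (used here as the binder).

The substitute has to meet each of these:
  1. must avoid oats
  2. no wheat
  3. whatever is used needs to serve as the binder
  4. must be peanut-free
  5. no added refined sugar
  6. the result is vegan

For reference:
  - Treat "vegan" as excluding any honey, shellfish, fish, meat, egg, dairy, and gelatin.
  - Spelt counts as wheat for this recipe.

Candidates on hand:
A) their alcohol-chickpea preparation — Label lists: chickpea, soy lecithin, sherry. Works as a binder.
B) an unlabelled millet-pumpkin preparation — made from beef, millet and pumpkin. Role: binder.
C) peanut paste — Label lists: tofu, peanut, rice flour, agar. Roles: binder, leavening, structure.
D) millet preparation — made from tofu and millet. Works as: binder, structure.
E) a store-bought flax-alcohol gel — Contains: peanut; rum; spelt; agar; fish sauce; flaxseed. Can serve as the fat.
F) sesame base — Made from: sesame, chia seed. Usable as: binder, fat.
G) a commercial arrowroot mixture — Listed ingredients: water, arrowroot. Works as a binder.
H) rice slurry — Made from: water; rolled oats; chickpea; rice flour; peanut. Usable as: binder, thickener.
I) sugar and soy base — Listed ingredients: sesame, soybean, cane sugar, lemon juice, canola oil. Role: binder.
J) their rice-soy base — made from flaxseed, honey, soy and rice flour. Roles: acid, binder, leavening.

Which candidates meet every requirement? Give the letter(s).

A, D, F, G

A: only sherry, soy lecithin and chickpea; none excluded — OK
B: has beef, so not vegan — reject
C: has peanut, so not peanut-free — reject
D: nothing on the exclusion list — valid
E: not usable as a binder; has fish sauce, so not vegan (and 2 more) — no
F: works as a binder, wheat-free, no peanut — OK
G: all constraints satisfied — OK
H: has peanut, so not peanut-free; has rolled oats, so not oat-free — reject
I: has cane sugar, so not no-added-sugar — reject
J: has honey, so not vegan — reject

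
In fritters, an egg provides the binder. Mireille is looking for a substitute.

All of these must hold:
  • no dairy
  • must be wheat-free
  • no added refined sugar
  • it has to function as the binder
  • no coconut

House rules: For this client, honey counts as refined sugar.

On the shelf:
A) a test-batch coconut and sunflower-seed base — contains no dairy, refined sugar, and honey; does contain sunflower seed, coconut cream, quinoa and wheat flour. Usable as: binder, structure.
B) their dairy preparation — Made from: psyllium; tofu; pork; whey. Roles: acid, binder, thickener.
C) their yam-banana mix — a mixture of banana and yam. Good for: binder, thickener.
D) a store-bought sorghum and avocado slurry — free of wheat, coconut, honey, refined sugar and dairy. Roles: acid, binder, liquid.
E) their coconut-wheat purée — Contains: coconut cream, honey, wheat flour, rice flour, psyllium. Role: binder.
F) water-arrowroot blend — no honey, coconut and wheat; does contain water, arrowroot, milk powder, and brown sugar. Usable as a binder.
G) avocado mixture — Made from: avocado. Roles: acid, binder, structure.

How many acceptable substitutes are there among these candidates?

3

A: has coconut cream, so not coconut-free; has wheat flour, so not wheat-free — reject
B: has whey, so not dairy-free — no
C: no dairy, no wheat — keep
D: works as a binder, no-added-sugar, no coconut — OK
E: has coconut cream, so not coconut-free; has wheat flour, so not wheat-free (and 1 more) — no
F: has milk powder, so not dairy-free; has brown sugar, so not no-added-sugar — reject
G: works as a binder, no wheat, no coconut — OK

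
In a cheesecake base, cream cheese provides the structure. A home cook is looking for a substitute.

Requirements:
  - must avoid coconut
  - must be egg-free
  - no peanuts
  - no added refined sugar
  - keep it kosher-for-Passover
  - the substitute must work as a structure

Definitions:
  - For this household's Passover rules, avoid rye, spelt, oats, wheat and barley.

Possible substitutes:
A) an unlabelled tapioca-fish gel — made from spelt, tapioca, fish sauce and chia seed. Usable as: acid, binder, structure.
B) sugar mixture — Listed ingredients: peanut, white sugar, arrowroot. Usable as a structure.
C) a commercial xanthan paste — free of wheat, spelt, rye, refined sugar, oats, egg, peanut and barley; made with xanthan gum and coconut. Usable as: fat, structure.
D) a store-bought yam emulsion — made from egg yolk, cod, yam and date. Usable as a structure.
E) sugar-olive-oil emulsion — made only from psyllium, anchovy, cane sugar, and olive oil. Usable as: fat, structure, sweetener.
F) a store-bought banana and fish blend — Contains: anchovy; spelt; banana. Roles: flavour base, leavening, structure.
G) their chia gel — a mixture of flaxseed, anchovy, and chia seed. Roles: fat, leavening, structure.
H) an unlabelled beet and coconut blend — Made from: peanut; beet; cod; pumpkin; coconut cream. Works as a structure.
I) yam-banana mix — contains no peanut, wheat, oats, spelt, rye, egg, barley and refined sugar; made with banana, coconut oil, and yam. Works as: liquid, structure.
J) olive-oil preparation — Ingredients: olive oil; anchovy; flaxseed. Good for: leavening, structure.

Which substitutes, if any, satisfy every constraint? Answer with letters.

G, J

A: has spelt, so not kosher-for-Passover — out
B: has peanut, so not peanut-free; has white sugar, so not no-added-sugar — out
C: has coconut, so not coconut-free — no
D: has egg yolk, so not egg-free — no
E: has cane sugar, so not no-added-sugar — no
F: has spelt, so not kosher-for-Passover — out
G: only anchovy, chia seed and flaxseed; none excluded — valid
H: has peanut, so not peanut-free; has coconut cream, so not coconut-free — reject
I: has coconut oil, so not coconut-free — reject
J: no peanut, no refined sugar — valid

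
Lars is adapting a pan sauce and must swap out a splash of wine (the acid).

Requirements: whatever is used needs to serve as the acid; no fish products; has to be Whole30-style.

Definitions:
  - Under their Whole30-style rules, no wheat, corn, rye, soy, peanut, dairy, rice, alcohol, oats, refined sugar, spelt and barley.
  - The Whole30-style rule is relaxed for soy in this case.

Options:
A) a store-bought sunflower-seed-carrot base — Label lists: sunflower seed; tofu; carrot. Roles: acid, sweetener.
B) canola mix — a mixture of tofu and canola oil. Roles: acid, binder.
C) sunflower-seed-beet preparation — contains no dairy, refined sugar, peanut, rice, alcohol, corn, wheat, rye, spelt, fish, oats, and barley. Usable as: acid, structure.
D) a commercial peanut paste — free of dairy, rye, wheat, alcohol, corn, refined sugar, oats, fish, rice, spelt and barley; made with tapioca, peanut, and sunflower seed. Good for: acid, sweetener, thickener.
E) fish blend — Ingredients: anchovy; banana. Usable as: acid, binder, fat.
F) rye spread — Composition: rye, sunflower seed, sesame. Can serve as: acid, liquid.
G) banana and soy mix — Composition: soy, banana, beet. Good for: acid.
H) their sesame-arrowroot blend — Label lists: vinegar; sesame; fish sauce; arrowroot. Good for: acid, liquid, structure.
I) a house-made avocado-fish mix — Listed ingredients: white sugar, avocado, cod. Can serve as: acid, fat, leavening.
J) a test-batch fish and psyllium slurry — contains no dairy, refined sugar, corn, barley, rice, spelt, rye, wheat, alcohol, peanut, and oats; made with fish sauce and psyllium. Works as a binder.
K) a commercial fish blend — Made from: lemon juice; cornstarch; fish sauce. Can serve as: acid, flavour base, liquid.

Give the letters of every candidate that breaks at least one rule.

D, E, F, H, I, J, K

A: soy is permitted under the Whole30-style carve-out; nothing else excluded — OK
B: soy is permitted under the Whole30-style carve-out; nothing else excluded — OK
C: no fish, Whole30-style — keep
D: has peanut, so not Whole30-style — no
E: has anchovy, so not fish-free — no
F: has rye, so not Whole30-style — reject
G: soy is permitted under the Whole30-style carve-out; nothing else excluded — valid
H: has fish sauce, so not fish-free — out
I: has white sugar, so not Whole30-style; has cod, so not fish-free — reject
J: not usable as an acid; has fish sauce, so not fish-free — out
K: has cornstarch, so not Whole30-style; has fish sauce, so not fish-free — no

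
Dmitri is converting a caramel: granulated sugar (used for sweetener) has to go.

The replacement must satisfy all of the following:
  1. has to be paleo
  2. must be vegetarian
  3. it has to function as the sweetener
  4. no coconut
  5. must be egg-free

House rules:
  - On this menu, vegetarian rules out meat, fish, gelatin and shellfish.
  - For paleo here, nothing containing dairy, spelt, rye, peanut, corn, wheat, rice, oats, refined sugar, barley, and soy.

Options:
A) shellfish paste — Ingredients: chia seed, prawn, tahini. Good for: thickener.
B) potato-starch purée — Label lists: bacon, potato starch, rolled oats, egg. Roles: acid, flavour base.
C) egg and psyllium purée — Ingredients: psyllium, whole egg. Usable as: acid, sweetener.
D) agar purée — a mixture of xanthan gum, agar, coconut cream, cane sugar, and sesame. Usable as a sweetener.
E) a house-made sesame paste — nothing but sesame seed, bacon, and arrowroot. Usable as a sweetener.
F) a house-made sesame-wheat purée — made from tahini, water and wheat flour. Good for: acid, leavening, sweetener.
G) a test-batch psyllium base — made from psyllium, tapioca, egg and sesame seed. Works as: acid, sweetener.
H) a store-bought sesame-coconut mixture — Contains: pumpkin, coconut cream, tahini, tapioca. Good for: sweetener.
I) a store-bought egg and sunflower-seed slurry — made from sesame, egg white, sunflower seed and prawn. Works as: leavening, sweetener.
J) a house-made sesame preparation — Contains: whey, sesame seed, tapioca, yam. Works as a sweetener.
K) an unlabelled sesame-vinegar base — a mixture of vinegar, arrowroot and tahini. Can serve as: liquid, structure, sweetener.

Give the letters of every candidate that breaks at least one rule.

A, B, C, D, E, F, G, H, I, J

A: not usable as a sweetener; has prawn, so not vegetarian — no
B: not usable as a sweetener; has bacon, so not vegetarian (and 2 more) — out
C: has whole egg, so not egg-free — out
D: has cane sugar, so not paleo; has coconut cream, so not coconut-free — out
E: has bacon, so not vegetarian — no
F: has wheat flour, so not paleo — reject
G: has egg, so not egg-free — out
H: has coconut cream, so not coconut-free — no
I: has prawn, so not vegetarian; has egg white, so not egg-free — out
J: has whey, so not paleo — reject
K: all constraints satisfied — OK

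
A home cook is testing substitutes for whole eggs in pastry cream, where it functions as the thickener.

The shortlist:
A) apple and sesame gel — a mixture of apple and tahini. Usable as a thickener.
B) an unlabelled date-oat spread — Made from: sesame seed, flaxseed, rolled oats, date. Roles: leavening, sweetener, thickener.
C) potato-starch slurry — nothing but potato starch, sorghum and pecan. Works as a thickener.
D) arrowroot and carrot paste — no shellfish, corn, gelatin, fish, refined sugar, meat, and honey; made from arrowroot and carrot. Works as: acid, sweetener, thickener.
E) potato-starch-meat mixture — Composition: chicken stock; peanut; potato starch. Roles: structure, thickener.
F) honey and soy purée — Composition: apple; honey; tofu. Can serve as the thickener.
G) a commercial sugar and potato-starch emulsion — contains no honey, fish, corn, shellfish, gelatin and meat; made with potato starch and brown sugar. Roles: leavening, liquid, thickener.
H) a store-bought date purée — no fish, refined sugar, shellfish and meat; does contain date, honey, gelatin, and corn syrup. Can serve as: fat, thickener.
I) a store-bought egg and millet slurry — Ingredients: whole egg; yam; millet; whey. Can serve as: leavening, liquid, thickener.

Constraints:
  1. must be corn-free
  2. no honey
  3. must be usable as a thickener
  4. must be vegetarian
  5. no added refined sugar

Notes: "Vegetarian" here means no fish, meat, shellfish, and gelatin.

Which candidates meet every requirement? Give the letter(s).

A: every rule checks out — keep
B: nothing on the exclusion list — keep
C: every rule checks out — valid
D: vegetarian, no corn — valid
E: has chicken stock, so not vegetarian — no
F: has honey, so not honey-free — reject
G: has brown sugar, so not no-added-sugar — no
H: has gelatin, so not vegetarian; has honey, so not honey-free (and 1 more) — out
I: every rule checks out — valid

A, B, C, D, I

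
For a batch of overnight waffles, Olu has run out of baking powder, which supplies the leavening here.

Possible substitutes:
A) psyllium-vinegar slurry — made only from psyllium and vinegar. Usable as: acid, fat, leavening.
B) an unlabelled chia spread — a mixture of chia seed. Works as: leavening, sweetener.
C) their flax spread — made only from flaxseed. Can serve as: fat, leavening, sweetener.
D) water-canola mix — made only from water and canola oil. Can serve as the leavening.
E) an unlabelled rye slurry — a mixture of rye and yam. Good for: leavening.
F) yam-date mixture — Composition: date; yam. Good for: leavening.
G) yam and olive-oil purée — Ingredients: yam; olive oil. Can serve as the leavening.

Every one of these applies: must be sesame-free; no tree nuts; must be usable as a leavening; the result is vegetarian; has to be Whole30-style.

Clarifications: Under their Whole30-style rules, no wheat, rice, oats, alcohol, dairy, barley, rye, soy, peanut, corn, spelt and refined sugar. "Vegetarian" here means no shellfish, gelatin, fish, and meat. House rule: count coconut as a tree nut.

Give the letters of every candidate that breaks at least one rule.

A: nothing on the exclusion list — valid
B: works as a leavening, no sesame, tree-nut-free — OK
C: only flaxseed; none excluded — OK
D: only water and canola oil; none excluded — keep
E: has rye, so not Whole30-style — no
F: nothing on the exclusion list — keep
G: works as a leavening, no sesame, tree-nut-free — valid

E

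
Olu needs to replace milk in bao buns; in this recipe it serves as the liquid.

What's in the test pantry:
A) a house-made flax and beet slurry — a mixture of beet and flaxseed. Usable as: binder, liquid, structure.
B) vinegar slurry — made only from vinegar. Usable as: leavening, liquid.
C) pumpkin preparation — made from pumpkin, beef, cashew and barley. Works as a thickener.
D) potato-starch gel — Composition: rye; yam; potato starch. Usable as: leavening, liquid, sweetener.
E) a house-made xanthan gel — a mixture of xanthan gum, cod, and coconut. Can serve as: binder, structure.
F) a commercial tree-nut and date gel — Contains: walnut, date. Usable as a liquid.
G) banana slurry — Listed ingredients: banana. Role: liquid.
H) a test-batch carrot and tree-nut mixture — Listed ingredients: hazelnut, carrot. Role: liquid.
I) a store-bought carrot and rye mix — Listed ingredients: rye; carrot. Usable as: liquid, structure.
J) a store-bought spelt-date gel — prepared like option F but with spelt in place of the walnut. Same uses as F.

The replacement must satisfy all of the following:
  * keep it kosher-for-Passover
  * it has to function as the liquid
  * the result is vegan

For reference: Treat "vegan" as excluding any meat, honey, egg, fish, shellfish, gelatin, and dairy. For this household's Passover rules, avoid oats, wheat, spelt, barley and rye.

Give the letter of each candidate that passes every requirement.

A: only beet and flaxseed; none excluded — valid
B: only vinegar; none excluded — valid
C: not usable as a liquid; has beef, so not vegan (and 1 more) — no
D: has rye, so not kosher-for-Passover — out
E: not usable as a liquid; has cod, so not vegan — reject
F: every rule checks out — OK
G: vegan, kosher-for-Passover — keep
H: only hazelnut and carrot; none excluded — keep
I: has rye, so not kosher-for-Passover — no
J: has spelt, so not kosher-for-Passover — reject

A, B, F, G, H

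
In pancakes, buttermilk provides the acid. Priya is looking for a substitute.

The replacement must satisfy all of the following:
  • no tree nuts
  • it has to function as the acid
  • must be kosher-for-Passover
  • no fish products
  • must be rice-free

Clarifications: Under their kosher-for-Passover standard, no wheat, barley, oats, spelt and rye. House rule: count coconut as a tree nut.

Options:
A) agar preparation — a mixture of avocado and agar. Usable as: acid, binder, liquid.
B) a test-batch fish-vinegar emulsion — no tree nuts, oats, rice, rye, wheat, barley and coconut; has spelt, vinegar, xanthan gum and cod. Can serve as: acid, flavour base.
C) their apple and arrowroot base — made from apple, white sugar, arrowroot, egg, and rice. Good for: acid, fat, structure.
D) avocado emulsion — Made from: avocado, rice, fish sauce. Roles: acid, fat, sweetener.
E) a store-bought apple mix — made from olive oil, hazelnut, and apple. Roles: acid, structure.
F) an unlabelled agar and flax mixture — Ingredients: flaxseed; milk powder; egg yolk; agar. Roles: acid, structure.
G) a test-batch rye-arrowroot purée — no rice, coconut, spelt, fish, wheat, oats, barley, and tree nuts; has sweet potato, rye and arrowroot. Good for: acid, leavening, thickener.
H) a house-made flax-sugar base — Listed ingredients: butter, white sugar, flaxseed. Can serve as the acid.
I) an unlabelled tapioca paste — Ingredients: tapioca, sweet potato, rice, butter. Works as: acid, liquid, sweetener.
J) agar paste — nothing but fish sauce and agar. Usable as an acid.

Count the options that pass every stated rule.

3

A: works as an acid, kosher-for-Passover, tree-nut-free — valid
B: has spelt, so not kosher-for-Passover; has cod, so not fish-free — out
C: has rice, so not rice-free — out
D: has rice, so not rice-free; has fish sauce, so not fish-free — no
E: has hazelnut, so not tree-nut-free — reject
F: kosher-for-Passover, tree-nut-free — OK
G: has rye, so not kosher-for-Passover — no
H: works as an acid, no fish, tree-nut-free — valid
I: has rice, so not rice-free — no
J: has fish sauce, so not fish-free — out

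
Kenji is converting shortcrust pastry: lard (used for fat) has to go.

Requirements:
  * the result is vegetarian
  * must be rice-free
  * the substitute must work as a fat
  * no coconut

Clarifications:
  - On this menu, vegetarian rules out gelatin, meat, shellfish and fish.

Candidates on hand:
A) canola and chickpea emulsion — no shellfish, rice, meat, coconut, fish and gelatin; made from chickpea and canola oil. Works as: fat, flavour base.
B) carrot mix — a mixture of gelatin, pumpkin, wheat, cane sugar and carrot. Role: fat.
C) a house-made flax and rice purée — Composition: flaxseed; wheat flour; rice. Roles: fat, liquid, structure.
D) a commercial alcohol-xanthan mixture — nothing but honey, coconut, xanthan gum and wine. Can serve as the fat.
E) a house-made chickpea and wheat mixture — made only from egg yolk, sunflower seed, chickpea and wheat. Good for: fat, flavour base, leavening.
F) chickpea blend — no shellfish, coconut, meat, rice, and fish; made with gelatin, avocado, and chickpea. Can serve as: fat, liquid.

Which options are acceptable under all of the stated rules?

A: no rice, no coconut — valid
B: has gelatin, so not vegetarian — reject
C: has rice, so not rice-free — no
D: has coconut, so not coconut-free — reject
E: egg yolk and wheat etc. — none of it excluded — OK
F: has gelatin, so not vegetarian — reject

A, E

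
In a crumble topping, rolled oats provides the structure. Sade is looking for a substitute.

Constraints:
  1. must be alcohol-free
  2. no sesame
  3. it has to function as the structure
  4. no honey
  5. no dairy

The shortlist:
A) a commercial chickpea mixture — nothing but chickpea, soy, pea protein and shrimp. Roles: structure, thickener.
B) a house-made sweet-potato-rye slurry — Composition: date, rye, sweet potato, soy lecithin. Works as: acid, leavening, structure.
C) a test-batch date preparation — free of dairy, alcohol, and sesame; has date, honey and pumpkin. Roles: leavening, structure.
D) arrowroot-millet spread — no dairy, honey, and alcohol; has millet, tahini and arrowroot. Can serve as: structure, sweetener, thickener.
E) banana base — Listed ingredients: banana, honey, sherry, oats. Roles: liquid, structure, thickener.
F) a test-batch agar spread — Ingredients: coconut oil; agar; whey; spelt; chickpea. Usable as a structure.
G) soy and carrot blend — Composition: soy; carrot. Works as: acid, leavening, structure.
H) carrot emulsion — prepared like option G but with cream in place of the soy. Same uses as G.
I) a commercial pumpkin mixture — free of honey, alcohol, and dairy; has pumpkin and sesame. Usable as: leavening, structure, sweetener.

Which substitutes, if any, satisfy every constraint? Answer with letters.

A: nothing on the exclusion list — OK
B: works as a structure, no honey, no dairy — valid
C: has honey, so not honey-free — reject
D: has tahini, so not sesame-free — no
E: has honey, so not honey-free; has sherry, so not alcohol-free — no
F: has whey, so not dairy-free — no
G: only soy and carrot; none excluded — valid
H: has cream, so not dairy-free — out
I: has sesame, so not sesame-free — reject

A, B, G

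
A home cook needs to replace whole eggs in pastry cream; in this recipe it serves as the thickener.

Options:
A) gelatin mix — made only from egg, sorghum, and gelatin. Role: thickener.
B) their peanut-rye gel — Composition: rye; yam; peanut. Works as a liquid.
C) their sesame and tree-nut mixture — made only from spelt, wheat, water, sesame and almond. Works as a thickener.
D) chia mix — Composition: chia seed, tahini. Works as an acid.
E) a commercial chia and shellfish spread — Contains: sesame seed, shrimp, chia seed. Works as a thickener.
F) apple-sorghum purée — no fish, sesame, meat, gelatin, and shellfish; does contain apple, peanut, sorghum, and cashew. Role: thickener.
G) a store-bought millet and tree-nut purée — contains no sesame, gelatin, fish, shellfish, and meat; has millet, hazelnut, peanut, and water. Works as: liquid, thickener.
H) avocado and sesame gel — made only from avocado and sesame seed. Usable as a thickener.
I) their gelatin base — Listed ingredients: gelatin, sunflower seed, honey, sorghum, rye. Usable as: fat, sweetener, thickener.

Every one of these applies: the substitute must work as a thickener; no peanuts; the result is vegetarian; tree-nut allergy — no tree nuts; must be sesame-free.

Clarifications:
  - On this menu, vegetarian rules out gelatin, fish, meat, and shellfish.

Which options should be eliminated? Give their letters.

A, B, C, D, E, F, G, H, I

A: has gelatin, so not vegetarian — no
B: not usable as a thickener; has peanut, so not peanut-free — no
C: has almond, so not tree-nut-free; has sesame, so not sesame-free — out
D: not usable as a thickener; has tahini, so not sesame-free — no
E: has shrimp, so not vegetarian; has sesame seed, so not sesame-free — no
F: has peanut, so not peanut-free; has cashew, so not tree-nut-free — out
G: has peanut, so not peanut-free; has hazelnut, so not tree-nut-free — reject
H: has sesame seed, so not sesame-free — out
I: has gelatin, so not vegetarian — no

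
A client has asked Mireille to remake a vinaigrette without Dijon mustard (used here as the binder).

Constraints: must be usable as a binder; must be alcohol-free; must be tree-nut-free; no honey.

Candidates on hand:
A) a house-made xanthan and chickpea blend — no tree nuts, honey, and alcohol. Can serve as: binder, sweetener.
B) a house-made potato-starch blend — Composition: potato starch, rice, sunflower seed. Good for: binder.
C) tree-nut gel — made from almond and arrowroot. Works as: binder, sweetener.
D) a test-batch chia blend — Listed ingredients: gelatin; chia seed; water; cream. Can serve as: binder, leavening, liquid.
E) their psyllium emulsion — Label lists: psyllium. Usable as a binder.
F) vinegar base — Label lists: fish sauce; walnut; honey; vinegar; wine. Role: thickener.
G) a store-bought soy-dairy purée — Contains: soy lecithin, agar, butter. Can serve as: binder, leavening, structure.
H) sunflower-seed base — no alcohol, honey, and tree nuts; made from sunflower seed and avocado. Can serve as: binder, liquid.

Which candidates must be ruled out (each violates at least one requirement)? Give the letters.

A: nothing on the exclusion list — OK
B: only rice, sunflower seed and potato starch; none excluded — OK
C: has almond, so not tree-nut-free — reject
D: works as a binder, no alcohol, no honey — keep
E: only psyllium; none excluded — OK
F: not usable as a binder; has walnut, so not tree-nut-free (and 2 more) — reject
G: only butter, soy lecithin and agar; none excluded — keep
H: works as a binder, no tree nuts, no honey — OK

C, F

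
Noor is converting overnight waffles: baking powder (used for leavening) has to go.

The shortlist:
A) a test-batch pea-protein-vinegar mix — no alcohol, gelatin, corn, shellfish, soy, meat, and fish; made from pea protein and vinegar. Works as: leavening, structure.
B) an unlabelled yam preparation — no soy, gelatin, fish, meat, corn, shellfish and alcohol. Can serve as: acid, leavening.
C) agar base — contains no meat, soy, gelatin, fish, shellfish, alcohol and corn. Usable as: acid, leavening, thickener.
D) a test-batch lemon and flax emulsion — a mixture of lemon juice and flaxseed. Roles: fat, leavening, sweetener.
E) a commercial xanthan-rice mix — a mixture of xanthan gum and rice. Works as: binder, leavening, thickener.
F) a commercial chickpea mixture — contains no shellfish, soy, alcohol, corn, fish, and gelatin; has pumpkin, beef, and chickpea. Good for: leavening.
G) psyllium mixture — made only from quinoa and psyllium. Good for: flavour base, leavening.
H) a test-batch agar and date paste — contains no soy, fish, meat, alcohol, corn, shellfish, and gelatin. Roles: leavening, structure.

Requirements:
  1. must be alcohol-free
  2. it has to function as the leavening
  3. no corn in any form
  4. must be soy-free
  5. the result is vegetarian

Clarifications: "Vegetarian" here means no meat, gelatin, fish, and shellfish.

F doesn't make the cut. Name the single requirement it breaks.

usable as a leavening: satisfied
vegetarian: has beef — fails
alcohol-free: satisfied
corn-free: satisfied
soy-free: satisfied

vegetarian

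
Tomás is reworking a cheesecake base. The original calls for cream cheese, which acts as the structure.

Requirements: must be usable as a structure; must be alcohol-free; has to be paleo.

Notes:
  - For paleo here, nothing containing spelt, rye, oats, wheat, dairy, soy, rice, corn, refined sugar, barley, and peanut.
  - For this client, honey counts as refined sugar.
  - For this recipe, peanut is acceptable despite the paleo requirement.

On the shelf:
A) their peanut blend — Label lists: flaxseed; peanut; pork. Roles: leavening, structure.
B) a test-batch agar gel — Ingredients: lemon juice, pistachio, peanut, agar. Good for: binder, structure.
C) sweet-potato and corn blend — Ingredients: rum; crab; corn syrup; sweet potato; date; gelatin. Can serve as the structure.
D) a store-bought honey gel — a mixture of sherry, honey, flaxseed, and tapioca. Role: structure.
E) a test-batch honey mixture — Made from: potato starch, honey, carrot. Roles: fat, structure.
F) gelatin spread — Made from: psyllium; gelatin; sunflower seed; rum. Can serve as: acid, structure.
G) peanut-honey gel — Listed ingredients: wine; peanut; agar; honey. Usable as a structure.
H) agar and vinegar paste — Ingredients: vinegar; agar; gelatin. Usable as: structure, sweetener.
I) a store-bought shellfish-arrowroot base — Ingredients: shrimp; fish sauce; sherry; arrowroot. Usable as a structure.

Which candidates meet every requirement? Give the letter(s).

A, B, H

A: peanut is permitted under the paleo carve-out; nothing else excluded — valid
B: peanut is permitted under the paleo carve-out; nothing else excluded — keep
C: has corn syrup, so not paleo; has rum, so not alcohol-free — reject
D: has honey, so not paleo; has sherry, so not alcohol-free — out
E: has honey, so not paleo — out
F: has rum, so not alcohol-free — no
G: has honey, so not paleo; has wine, so not alcohol-free — out
H: only gelatin, agar and vinegar; none excluded — valid
I: has sherry, so not alcohol-free — out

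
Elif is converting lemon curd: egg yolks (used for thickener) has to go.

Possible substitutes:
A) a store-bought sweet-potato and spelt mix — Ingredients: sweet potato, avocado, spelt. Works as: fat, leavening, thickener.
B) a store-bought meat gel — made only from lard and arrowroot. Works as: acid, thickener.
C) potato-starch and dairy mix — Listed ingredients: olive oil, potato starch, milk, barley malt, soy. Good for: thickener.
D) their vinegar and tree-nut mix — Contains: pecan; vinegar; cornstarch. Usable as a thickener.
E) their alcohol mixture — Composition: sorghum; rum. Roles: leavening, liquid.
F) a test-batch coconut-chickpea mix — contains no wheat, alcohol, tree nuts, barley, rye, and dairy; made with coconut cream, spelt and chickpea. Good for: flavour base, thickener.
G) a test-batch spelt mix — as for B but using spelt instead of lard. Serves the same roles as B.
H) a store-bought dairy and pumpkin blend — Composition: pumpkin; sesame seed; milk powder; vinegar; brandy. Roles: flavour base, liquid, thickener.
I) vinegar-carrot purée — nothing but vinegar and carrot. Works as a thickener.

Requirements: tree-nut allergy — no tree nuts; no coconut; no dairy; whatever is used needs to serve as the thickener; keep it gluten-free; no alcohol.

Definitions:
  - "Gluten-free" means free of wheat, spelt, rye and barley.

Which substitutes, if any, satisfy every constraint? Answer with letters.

A: has spelt, so not gluten-free — reject
B: works as a thickener, no alcohol, no coconut — valid
C: has barley malt, so not gluten-free; has milk, so not dairy-free — out
D: has pecan, so not tree-nut-free — no
E: not usable as a thickener; has rum, so not alcohol-free — reject
F: has spelt, so not gluten-free; has coconut cream, so not coconut-free — reject
G: has spelt, so not gluten-free — no
H: has milk powder, so not dairy-free; has brandy, so not alcohol-free — no
I: every rule checks out — OK

B, I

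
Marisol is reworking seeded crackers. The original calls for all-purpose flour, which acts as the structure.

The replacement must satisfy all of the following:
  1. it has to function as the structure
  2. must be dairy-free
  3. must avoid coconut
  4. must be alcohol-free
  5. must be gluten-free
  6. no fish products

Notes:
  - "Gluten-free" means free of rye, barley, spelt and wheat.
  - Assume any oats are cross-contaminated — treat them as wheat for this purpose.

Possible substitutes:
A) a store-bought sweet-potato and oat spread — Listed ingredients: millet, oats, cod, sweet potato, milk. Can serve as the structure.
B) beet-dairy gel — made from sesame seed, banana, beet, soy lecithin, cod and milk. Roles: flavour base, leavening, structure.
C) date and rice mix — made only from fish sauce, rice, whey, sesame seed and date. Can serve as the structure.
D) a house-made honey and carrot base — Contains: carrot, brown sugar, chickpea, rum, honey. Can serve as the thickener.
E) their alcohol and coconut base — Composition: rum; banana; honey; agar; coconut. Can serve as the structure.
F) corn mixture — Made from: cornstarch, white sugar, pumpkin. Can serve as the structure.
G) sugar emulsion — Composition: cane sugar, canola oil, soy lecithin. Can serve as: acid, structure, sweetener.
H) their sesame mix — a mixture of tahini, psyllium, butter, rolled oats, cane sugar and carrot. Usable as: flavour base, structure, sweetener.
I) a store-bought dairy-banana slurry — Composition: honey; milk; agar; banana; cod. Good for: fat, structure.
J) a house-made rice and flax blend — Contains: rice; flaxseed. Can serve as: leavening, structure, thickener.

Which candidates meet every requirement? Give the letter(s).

A: has oats, so not gluten-free; has milk, so not dairy-free (and 1 more) — no
B: has milk, so not dairy-free; has cod, so not fish-free — no
C: has whey, so not dairy-free; has fish sauce, so not fish-free — no
D: not usable as a structure; has rum, so not alcohol-free — no
E: has rum, so not alcohol-free; has coconut, so not coconut-free — reject
F: only cornstarch, white sugar and pumpkin; none excluded — valid
G: no alcohol, gluten-free — keep
H: has rolled oats, so not gluten-free; has butter, so not dairy-free — reject
I: has milk, so not dairy-free; has cod, so not fish-free — reject
J: all constraints satisfied — OK

F, G, J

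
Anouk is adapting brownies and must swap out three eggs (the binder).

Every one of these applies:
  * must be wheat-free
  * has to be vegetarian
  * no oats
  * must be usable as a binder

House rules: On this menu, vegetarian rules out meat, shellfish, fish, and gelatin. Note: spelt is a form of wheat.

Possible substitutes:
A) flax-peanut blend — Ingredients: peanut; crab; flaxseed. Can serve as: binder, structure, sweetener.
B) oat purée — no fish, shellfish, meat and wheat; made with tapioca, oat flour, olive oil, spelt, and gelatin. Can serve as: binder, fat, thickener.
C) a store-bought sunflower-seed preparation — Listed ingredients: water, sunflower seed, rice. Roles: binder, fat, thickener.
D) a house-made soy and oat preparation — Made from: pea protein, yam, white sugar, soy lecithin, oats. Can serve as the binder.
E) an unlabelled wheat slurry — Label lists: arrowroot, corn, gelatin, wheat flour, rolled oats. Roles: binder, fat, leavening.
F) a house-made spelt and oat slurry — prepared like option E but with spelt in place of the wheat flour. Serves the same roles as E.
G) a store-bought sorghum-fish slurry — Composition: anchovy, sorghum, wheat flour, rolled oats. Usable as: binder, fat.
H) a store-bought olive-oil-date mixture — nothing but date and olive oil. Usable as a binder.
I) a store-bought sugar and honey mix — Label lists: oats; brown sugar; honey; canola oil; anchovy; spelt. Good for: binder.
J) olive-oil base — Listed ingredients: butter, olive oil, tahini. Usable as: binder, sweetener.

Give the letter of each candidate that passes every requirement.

A: has crab, so not vegetarian — out
B: has gelatin, so not vegetarian; has spelt, so not wheat-free (and 1 more) — reject
C: only rice, sunflower seed and water; none excluded — keep
D: has oats, so not oat-free — out
E: has gelatin, so not vegetarian; has wheat flour, so not wheat-free (and 1 more) — no
F: has gelatin, so not vegetarian; has spelt, so not wheat-free (and 1 more) — out
G: has anchovy, so not vegetarian; has wheat flour, so not wheat-free (and 1 more) — reject
H: only olive oil and date; none excluded — OK
I: has anchovy, so not vegetarian; has spelt, so not wheat-free (and 1 more) — no
J: vegetarian, no oats — valid

C, H, J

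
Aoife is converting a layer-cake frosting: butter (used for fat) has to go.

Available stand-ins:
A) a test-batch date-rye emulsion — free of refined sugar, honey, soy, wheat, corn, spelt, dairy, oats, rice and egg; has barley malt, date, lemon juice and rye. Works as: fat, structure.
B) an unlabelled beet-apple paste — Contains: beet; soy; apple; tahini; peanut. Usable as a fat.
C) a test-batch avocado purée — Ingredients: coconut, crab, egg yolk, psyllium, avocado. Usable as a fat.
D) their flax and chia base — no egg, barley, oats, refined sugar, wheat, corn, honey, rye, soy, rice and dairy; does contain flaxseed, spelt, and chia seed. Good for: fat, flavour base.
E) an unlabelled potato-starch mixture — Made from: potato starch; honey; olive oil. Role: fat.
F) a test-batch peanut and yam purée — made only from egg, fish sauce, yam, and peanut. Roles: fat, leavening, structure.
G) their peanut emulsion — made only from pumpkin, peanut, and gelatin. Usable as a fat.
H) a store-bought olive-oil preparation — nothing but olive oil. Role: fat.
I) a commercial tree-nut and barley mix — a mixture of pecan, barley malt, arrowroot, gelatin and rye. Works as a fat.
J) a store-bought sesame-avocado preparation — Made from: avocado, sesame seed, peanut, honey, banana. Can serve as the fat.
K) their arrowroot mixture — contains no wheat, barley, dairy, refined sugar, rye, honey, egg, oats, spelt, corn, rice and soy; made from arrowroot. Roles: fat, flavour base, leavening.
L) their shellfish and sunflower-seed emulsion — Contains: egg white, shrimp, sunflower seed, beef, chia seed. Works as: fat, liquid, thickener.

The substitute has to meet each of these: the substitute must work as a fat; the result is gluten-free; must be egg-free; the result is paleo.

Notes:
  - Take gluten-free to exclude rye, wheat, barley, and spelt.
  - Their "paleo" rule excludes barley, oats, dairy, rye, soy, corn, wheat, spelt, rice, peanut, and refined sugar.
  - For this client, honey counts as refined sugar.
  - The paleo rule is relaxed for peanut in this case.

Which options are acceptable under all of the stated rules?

G, H, K

A: has barley malt, so not gluten-free; has barley malt, so not paleo — no
B: has soy, so not paleo — no
C: has egg yolk, so not egg-free — out
D: has spelt, so not gluten-free; has spelt, so not paleo — out
E: has honey, so not paleo — reject
F: has egg, so not egg-free — out
G: peanut is permitted under the paleo carve-out; nothing else excluded — OK
H: gluten-free, no egg — valid
I: has barley malt, so not gluten-free; has barley malt, so not paleo — out
J: has honey, so not paleo — reject
K: works as a fat, paleo, no egg — OK
L: has egg white, so not egg-free — reject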